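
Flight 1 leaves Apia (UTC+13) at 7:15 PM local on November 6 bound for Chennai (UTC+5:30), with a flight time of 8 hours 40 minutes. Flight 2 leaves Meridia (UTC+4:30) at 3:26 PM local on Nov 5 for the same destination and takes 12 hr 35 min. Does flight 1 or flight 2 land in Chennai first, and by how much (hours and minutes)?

the second, by 15 hours 24 minutes

Flight 1 in UTC: 7:15 PM − 13:00 = 6:15 AM on Nov 6.
+8 hours and 40 minutes → arrive 2:55 PM UTC on Nov 6.
Flight 2 in UTC: 3:26 PM − 4:30 = 10:56 AM on Nov 5.
+12 hours 35 minutes → arrive 11:31 PM UTC on Nov 5.
Flight 2 lands earlier by 15 hours 24 minutes.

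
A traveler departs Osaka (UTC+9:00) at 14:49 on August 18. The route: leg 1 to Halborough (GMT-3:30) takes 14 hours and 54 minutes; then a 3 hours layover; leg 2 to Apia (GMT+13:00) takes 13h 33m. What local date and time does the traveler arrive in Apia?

Convert departure to UTC: 14:49 − 9:00 = 05:49 UTC on Aug 18.
Add 14 hours and 54 minutes leg 1 → 20:43 UTC.
Add 3 hours layover in Halborough → 23:43 UTC.
Add 13 hours 33 minutes leg 2 → 13:16 UTC (Aug 19).
Apia is UTC+13:00, so local arrival = 13:16 + 13:00 = 02:16 on Aug 20.

02:16 on August 20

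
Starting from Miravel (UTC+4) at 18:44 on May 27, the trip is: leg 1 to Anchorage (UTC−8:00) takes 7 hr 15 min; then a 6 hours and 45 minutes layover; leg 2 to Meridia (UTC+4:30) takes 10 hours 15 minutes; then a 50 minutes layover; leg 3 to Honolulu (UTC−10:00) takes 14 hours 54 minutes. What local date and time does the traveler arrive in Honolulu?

Convert departure to UTC: 18:44 − 4:00 = 14:44 UTC on May 27.
Add 7 hours and 15 minutes leg 1 → 21:59 UTC.
Add 6 hours and 45 minutes layover in Anchorage → 04:44 UTC (May 28).
Add 10 hours 15 minutes leg 2 → 14:59 UTC.
Add 50 minutes layover in Meridia → 15:49 UTC.
Add 14 hours and 54 minutes leg 3 → 06:43 UTC (May 29).
Honolulu is UTC−10:00, so local arrival = 06:43 − 10:00 = 20:43 on May 28.

20:43 on May 28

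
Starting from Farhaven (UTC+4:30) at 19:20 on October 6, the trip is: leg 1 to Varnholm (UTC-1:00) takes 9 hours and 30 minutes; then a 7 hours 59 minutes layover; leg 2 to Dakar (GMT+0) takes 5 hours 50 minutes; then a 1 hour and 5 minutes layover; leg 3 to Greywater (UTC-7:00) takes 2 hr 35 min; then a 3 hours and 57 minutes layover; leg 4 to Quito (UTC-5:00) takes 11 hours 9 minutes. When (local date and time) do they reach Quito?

Convert departure to UTC: 19:20 − 4:30 = 14:50 UTC on Oct 6.
Add 9 hours and 30 minutes leg 1 → 00:20 UTC (Oct 7).
Add 7 hours 59 minutes layover in Varnholm → 08:19 UTC.
Add 5 hours 50 minutes leg 2 → 14:09 UTC.
Add 1 hour 5 minutes layover in Dakar → 15:14 UTC.
Add 2 hours 35 minutes leg 3 → 17:49 UTC.
Add 3 hours and 57 minutes layover in Greywater → 21:46 UTC.
Add 11 hours 9 minutes leg 4 → 08:55 UTC (Oct 8).
Quito is UTC−5:00, so local arrival = 08:55 − 5:00 = 03:55 on Oct 8.

03:55 on October 8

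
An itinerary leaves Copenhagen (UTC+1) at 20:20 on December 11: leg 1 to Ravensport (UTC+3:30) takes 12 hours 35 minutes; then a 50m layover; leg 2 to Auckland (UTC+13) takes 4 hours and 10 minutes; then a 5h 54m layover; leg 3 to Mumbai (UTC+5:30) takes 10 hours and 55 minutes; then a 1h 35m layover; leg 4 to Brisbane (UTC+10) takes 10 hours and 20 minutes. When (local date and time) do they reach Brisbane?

03:39 on December 14

Convert departure to UTC: 20:20 − 1:00 = 19:20 UTC on Dec 11.
Add 12 hours 35 minutes leg 1 → 07:55 UTC (Dec 12).
Add 50 minutes layover in Ravensport → 08:45 UTC.
Add 4 hours 10 minutes leg 2 → 12:55 UTC.
Add 5 hours and 54 minutes layover in Auckland → 18:49 UTC.
Add 10 hours 55 minutes leg 3 → 05:44 UTC (Dec 13).
Add 1 hour 35 minutes layover in Mumbai → 07:19 UTC.
Add 10 hours 20 minutes leg 4 → 17:39 UTC.
Brisbane is UTC+10:00, so local arrival = 17:39 + 10:00 = 03:39 on Dec 14.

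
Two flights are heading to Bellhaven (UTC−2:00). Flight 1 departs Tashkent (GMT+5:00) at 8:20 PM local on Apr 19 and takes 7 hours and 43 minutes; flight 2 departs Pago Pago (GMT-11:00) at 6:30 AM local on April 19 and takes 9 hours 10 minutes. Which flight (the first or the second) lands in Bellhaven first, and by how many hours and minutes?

Flight 1 in UTC: 8:20 PM − 5:00 = 3:20 PM on Apr 19.
+7 hours 43 minutes → arrive 11:03 PM UTC on Apr 19.
Flight 2 in UTC: 6:30 AM + 11:00 = 5:30 PM on Apr 19.
+9 hours 10 minutes → arrive 2:40 AM UTC on Apr 20.
Flight 1 lands earlier by 3 hours 37 minutes.

the first, by 3 hours 37 minutes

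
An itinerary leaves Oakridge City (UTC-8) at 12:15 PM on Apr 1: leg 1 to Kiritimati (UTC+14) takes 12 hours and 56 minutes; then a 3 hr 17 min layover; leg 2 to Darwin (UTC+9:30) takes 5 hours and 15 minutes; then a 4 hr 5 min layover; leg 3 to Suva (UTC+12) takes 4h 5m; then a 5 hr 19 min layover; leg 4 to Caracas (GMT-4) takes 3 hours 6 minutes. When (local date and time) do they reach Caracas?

Convert departure to UTC: 12:15 PM + 8:00 = 8:15 PM UTC on Apr 1.
Add 12 hours 56 minutes leg 1 → 9:11 AM UTC (Apr 2).
Add 3 hours 17 minutes layover in Kiritimati → 12:28 PM UTC.
Add 5 hours 15 minutes leg 2 → 5:43 PM UTC.
Add 4 hours and 5 minutes layover in Darwin → 9:48 PM UTC.
Add 4 hours 5 minutes leg 3 → 1:53 AM UTC (Apr 3).
Add 5 hours 19 minutes layover in Suva → 7:12 AM UTC.
Add 3 hours and 6 minutes leg 4 → 10:18 AM UTC.
Caracas is UTC−4:00, so local arrival = 10:18 AM − 4:00 = 6:18 AM on Apr 3.

6:18 AM on April 3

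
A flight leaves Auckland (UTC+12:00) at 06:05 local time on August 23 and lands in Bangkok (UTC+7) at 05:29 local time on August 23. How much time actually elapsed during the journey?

4 hours 24 minutes

Departure in UTC: 06:05 − 12:00 = 18:05 on Aug 22.
Arrival in UTC: 05:29 − 7:00 = 22:29 on Aug 22.
Elapsed = 22:29 − 18:05 = 4 hours 24 minutes.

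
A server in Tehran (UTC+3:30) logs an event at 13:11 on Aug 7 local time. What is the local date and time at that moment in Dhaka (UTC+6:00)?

15:41 on August 7

In UTC: 13:11 − 3:30 = 09:41 on Aug 7.
Dhaka is UTC+6:00: 09:41 + 6:00 = 15:41 on Aug 7.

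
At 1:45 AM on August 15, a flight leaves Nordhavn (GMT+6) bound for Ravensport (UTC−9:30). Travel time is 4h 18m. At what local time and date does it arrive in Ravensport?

2:33 PM on Aug 14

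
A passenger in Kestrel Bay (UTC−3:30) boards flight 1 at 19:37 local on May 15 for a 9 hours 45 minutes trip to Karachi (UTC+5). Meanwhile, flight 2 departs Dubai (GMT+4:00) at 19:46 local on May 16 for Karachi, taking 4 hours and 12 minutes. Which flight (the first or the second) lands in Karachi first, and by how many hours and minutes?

Flight 1 in UTC: 19:37 + 3:30 = 23:07 on May 15.
+9 hours and 45 minutes → arrive 08:52 UTC on May 16.
Flight 2 in UTC: 19:46 − 4:00 = 15:46 on May 16.
+4 hours 12 minutes → arrive 19:58 UTC on May 16.
Flight 1 lands earlier by 11 hours 6 minutes.

the first, by 11 hours 6 minutes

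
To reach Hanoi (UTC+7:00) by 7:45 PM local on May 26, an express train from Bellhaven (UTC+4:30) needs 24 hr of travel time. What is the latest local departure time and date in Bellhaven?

5:15 PM on May 25

Target arrival in UTC: 7:45 PM − 7:00 = 12:45 PM on May 26.
Subtract 24 hours → departure 12:45 PM UTC on May 25.
Bellhaven is UTC+4:30: 12:45 PM + 4:30 = 5:15 PM on May 25.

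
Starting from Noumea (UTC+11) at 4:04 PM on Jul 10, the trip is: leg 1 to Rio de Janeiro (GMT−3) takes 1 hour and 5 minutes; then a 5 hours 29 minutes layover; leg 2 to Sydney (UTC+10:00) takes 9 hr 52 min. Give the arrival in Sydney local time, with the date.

Convert departure to UTC: 4:04 PM − 11:00 = 5:04 AM UTC on Jul 10.
Add 1 hour 5 minutes leg 1 → 6:09 AM UTC.
Add 5 hours and 29 minutes layover in Rio de Janeiro → 11:38 AM UTC.
Add 9 hours and 52 minutes leg 2 → 9:30 PM UTC.
Sydney is UTC+10:00, so local arrival = 9:30 PM + 10:00 = 7:30 AM on Jul 11.

7:30 AM on July 11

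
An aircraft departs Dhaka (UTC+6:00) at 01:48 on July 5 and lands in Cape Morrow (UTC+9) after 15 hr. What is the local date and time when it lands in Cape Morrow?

Convert departure to UTC: 01:48 − 6:00 = 19:48 UTC on Jul 4.
Add 15 hours travel time → 10:48 UTC (Jul 5).
Cape Morrow is UTC+9:00, so local arrival = 10:48 + 9:00 = 19:48 on Jul 5.

19:48 on July 5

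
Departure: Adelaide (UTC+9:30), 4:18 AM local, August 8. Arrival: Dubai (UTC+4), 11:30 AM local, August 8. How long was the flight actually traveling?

12 hours 42 minutes

Dubai is 5:30 behind Adelaide.
Clock-face elapsed time (ignoring zones) is 7 hours 12 minutes.
Actual elapsed = 7 hours 12 minutes + 5:30 = 12 hours 42 minutes.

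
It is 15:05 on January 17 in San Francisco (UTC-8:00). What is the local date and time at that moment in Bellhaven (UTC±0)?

23:05 on January 17

In UTC: 15:05 + 8:00 = 23:05 on Jan 17.
Bellhaven is UTC+0, so it is 23:05 on Jan 17.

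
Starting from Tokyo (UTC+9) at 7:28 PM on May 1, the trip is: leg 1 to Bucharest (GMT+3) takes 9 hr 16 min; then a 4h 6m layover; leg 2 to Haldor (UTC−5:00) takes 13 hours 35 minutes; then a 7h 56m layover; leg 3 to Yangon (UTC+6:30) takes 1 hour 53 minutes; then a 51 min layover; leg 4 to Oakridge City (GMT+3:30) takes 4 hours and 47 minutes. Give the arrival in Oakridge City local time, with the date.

8:22 AM on May 3

Convert departure to UTC: 7:28 PM − 9:00 = 10:28 AM UTC on May 1.
Add 9 hours 16 minutes leg 1 → 7:44 PM UTC.
Add 4 hours and 6 minutes layover in Bucharest → 11:50 PM UTC.
Add 13 hours and 35 minutes leg 2 → 1:25 PM UTC (May 2).
Add 7 hours 56 minutes layover in Haldor → 9:21 PM UTC.
Add 1 hour 53 minutes leg 3 → 11:14 PM UTC.
Add 51 minutes layover in Yangon → 12:05 AM UTC (May 3).
Add 4 hours and 47 minutes leg 4 → 4:52 AM UTC.
Oakridge City is UTC+3:30, so local arrival = 4:52 AM + 3:30 = 8:22 AM on May 3.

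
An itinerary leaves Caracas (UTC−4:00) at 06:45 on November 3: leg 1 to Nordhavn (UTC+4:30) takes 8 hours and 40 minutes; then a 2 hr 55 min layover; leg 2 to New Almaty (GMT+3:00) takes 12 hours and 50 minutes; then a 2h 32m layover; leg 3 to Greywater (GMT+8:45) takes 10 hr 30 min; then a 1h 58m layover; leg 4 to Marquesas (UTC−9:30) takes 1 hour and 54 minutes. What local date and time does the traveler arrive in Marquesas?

Convert departure to UTC: 06:45 + 4:00 = 10:45 UTC on Nov 3.
Add 8 hours 40 minutes leg 1 → 19:25 UTC.
Add 2 hours and 55 minutes layover in Nordhavn → 22:20 UTC.
Add 12 hours 50 minutes leg 2 → 11:10 UTC (Nov 4).
Add 2 hours 32 minutes layover in New Almaty → 13:42 UTC.
Add 10 hours and 30 minutes leg 3 → 00:12 UTC (Nov 5).
Add 1 hour and 58 minutes layover in Greywater → 02:10 UTC.
Add 1 hour and 54 minutes leg 4 → 04:04 UTC.
Marquesas is UTC−9:30, so local arrival = 04:04 − 9:30 = 18:34 on Nov 4.

18:34 on Nov 4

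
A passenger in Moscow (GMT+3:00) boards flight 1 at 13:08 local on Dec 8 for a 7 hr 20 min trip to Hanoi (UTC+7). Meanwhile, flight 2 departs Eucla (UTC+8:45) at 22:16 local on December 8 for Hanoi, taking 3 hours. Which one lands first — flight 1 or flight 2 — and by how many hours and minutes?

the second, by 57 minutes

Flight 1 in UTC: 13:08 − 3:00 = 10:08 on Dec 8.
+7 hours 20 minutes → arrive 17:28 UTC on Dec 8.
Flight 2 in UTC: 22:16 − 8:45 = 13:31 on Dec 8.
+3 hours → arrive 16:31 UTC on Dec 8.
Flight 2 lands earlier by 57 minutes.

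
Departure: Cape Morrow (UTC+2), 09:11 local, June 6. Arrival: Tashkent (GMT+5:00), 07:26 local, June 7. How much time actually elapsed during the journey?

Departure in UTC: 09:11 − 2:00 = 07:11 on Jun 6.
Arrival in UTC: 07:26 − 5:00 = 02:26 on Jun 7.
Elapsed = 02:26 − 07:11 (+1 day) = 19 hours 15 minutes.

19 hours 15 minutes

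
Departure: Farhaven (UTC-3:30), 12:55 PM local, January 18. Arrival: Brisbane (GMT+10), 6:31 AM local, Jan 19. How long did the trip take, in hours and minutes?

Departure in UTC: 12:55 PM + 3:30 = 4:25 PM on Jan 18.
Arrival in UTC: 6:31 AM − 10:00 = 8:31 PM on Jan 18.
Elapsed = 8:31 PM − 4:25 PM = 4 hours 6 minutes.

4 hours 6 minutes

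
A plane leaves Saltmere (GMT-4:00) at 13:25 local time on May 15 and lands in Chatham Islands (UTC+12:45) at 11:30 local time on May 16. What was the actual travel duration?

5 hours 20 minutes

Chatham Islands is 16:45 ahead of Saltmere.
Clock-face elapsed time (ignoring zones) is 22 hours 5 minutes.
Actual elapsed = 22 hours 5 minutes − 16:45 = 5 hours 20 minutes.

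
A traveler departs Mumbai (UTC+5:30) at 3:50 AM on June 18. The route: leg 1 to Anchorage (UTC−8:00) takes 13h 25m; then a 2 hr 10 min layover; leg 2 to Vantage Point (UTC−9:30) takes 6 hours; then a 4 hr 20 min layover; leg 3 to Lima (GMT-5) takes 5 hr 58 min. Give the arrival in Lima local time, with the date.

Convert departure to UTC: 3:50 AM − 5:30 = 10:20 PM UTC on Jun 17.
Add 13 hours and 25 minutes leg 1 → 11:45 AM UTC (Jun 18).
Add 2 hours and 10 minutes layover in Anchorage → 1:55 PM UTC.
Add 6 hours leg 2 → 7:55 PM UTC.
Add 4 hours and 20 minutes layover in Vantage Point → 12:15 AM UTC (Jun 19).
Add 5 hours and 58 minutes leg 3 → 6:13 AM UTC.
Lima is UTC−5:00, so local arrival = 6:13 AM − 5:00 = 1:13 AM on Jun 19.

1:13 AM on June 19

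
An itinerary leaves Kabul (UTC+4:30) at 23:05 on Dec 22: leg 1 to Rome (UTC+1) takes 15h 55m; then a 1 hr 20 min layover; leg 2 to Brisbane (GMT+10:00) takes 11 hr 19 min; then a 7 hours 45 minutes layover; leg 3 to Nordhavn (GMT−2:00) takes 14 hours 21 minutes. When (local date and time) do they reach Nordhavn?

19:15 on Dec 24

Convert departure to UTC: 23:05 − 4:30 = 18:35 UTC on Dec 22.
Add 15 hours and 55 minutes leg 1 → 10:30 UTC (Dec 23).
Add 1 hour 20 minutes layover in Rome → 11:50 UTC.
Add 11 hours 19 minutes leg 2 → 23:09 UTC.
Add 7 hours 45 minutes layover in Brisbane → 06:54 UTC (Dec 24).
Add 14 hours and 21 minutes leg 3 → 21:15 UTC.
Nordhavn is UTC−2:00, so local arrival = 21:15 − 2:00 = 19:15 on Dec 24.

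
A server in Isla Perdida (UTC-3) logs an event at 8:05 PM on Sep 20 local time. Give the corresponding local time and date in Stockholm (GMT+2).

1:05 AM on Sep 21

In UTC: 8:05 PM + 3:00 = 11:05 PM on Sep 20.
Stockholm is UTC+2:00: 11:05 PM + 2:00 = 1:05 AM on Sep 21.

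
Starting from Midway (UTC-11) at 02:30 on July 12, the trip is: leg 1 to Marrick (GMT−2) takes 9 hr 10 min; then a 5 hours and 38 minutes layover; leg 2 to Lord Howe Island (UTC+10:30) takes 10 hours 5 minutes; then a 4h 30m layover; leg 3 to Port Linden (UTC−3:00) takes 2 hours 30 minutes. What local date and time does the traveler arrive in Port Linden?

18:23 on Jul 13

Convert departure to UTC: 02:30 + 11:00 = 13:30 UTC on Jul 12.
Add 9 hours 10 minutes leg 1 → 22:40 UTC.
Add 5 hours and 38 minutes layover in Marrick → 04:18 UTC (Jul 13).
Add 10 hours 5 minutes leg 2 → 14:23 UTC.
Add 4 hours 30 minutes layover in Lord Howe Island → 18:53 UTC.
Add 2 hours 30 minutes leg 3 → 21:23 UTC.
Port Linden is UTC−3:00, so local arrival = 21:23 − 3:00 = 18:23 on Jul 13.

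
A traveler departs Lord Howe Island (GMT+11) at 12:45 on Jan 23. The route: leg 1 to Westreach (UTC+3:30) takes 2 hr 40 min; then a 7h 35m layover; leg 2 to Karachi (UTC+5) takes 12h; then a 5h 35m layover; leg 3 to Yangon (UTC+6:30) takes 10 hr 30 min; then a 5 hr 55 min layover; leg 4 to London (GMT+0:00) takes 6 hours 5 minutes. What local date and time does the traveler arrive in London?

04:05 on Jan 25

Convert departure to UTC: 12:45 − 11:00 = 01:45 UTC on Jan 23.
Add 2 hours 40 minutes leg 1 → 04:25 UTC.
Add 7 hours 35 minutes layover in Westreach → 12:00 UTC.
Add 12 hours leg 2 → 00:00 UTC (Jan 24).
Add 5 hours 35 minutes layover in Karachi → 05:35 UTC.
Add 10 hours and 30 minutes leg 3 → 16:05 UTC.
Add 5 hours 55 minutes layover in Yangon → 22:00 UTC.
Add 6 hours and 5 minutes leg 4 → 04:05 UTC (Jan 25).
London is UTC+0, so local arrival is the same: 04:05 on Jan 25.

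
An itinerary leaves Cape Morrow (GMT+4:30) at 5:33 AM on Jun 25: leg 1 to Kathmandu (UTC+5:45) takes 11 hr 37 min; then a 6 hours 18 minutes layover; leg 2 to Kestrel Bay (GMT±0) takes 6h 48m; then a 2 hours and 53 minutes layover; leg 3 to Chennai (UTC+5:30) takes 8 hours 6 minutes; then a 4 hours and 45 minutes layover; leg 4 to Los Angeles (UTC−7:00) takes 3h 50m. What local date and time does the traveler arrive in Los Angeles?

2:20 PM on June 26

Convert departure to UTC: 5:33 AM − 4:30 = 1:03 AM UTC on Jun 25.
Add 11 hours 37 minutes leg 1 → 12:40 PM UTC.
Add 6 hours and 18 minutes layover in Kathmandu → 6:58 PM UTC.
Add 6 hours and 48 minutes leg 2 → 1:46 AM UTC (Jun 26).
Add 2 hours 53 minutes layover in Kestrel Bay → 4:39 AM UTC.
Add 8 hours and 6 minutes leg 3 → 12:45 PM UTC.
Add 4 hours 45 minutes layover in Chennai → 5:30 PM UTC.
Add 3 hours and 50 minutes leg 4 → 9:20 PM UTC.
Los Angeles is UTC−7:00, so local arrival = 9:20 PM − 7:00 = 2:20 PM on Jun 26.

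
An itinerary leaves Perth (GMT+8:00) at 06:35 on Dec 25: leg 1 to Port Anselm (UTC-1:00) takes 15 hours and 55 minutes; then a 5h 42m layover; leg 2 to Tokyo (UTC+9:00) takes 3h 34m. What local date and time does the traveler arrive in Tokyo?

Convert departure to UTC: 06:35 − 8:00 = 22:35 UTC on Dec 24.
Add 15 hours and 55 minutes leg 1 → 14:30 UTC (Dec 25).
Add 5 hours and 42 minutes layover in Port Anselm → 20:12 UTC.
Add 3 hours 34 minutes leg 2 → 23:46 UTC.
Tokyo is UTC+9:00, so local arrival = 23:46 + 9:00 = 08:46 on Dec 26.

08:46 on December 26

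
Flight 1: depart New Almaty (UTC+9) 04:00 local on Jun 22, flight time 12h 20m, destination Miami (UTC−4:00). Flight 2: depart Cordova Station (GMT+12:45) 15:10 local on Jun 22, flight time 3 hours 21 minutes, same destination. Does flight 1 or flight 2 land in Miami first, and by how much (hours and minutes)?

Flight 1 in UTC: 04:00 − 9:00 = 19:00 on Jun 21.
+12 hours 20 minutes → arrive 07:20 UTC on Jun 22.
Flight 2 in UTC: 15:10 − 12:45 = 02:25 on Jun 22.
+3 hours 21 minutes → arrive 05:46 UTC on Jun 22.
Flight 2 lands earlier by 1 hour 34 minutes.

the second, by 1 hour 34 minutes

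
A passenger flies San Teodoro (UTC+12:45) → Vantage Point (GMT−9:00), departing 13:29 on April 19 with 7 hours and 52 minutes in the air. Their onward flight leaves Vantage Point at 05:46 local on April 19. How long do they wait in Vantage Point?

Convert departure to UTC: 13:29 − 12:45 = 00:44 UTC on Apr 19.
Add 7 hours 52 minutes flight time → 08:36 UTC.
Vantage Point is UTC−9:00, so local arrival = 08:36 − 9:00 = 23:36 on Apr 18.
Layover = 05:46 − 23:36 (+1 day) = 6 hours 10 minutes.

6 hours 10 minutes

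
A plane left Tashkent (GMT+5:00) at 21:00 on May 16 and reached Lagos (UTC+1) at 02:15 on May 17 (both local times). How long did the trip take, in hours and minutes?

Departure in UTC: 21:00 − 5:00 = 16:00 on May 16.
Arrival in UTC: 02:15 − 1:00 = 01:15 on May 17.
Elapsed = 01:15 − 16:00 (+1 day) = 9 hours 15 minutes.

9 hours 15 minutes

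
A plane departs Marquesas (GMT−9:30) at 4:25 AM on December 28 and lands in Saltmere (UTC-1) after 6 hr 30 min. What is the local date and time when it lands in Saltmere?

7:25 PM on Dec 28

Convert departure to UTC: 4:25 AM + 9:30 = 1:55 PM UTC on Dec 28.
Add 6 hours 30 minutes travel time → 8:25 PM UTC.
Saltmere is UTC−1:00, so local arrival = 8:25 PM − 1:00 = 7:25 PM on Dec 28.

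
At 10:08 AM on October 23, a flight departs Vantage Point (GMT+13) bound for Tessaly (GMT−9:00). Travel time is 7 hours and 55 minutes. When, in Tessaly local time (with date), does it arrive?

8:03 PM on Oct 22

Convert departure to UTC: 10:08 AM − 13:00 = 9:08 PM UTC on Oct 22.
Add 7 hours and 55 minutes travel time → 5:03 AM UTC (Oct 23).
Tessaly is UTC−9:00, so local arrival = 5:03 AM − 9:00 = 8:03 PM on Oct 22.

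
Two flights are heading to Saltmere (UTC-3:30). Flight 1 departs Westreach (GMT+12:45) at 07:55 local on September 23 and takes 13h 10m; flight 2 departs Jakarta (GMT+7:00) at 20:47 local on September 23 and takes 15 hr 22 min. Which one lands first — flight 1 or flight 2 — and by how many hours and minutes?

Flight 1 in UTC: 07:55 − 12:45 = 19:10 on Sep 22.
+13 hours 10 minutes → arrive 08:20 UTC on Sep 23.
Flight 2 in UTC: 20:47 − 7:00 = 13:47 on Sep 23.
+15 hours 22 minutes → arrive 05:09 UTC on Sep 24.
Flight 1 lands earlier by 20 hours 49 minutes.

the first, by 20 hours 49 minutes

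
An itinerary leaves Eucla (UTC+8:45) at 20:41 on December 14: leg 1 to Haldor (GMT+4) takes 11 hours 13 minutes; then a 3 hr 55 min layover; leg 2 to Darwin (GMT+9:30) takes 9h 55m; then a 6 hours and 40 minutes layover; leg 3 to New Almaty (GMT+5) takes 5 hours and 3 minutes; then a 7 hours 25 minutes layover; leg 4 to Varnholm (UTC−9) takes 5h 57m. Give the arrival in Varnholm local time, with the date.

Convert departure to UTC: 20:41 − 8:45 = 11:56 UTC on Dec 14.
Add 11 hours and 13 minutes leg 1 → 23:09 UTC.
Add 3 hours 55 minutes layover in Haldor → 03:04 UTC (Dec 15).
Add 9 hours 55 minutes leg 2 → 12:59 UTC.
Add 6 hours 40 minutes layover in Darwin → 19:39 UTC.
Add 5 hours and 3 minutes leg 3 → 00:42 UTC (Dec 16).
Add 7 hours 25 minutes layover in New Almaty → 08:07 UTC.
Add 5 hours 57 minutes leg 4 → 14:04 UTC.
Varnholm is UTC−9:00, so local arrival = 14:04 − 9:00 = 05:04 on Dec 16.

05:04 on December 16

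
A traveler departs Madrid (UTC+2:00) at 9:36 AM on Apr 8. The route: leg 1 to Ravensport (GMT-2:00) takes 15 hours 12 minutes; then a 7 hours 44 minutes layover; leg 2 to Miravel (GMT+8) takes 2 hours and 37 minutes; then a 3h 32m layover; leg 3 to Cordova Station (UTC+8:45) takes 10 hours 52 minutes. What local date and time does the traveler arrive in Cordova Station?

8:18 AM on April 10

Convert departure to UTC: 9:36 AM − 2:00 = 7:36 AM UTC on Apr 8.
Add 15 hours and 12 minutes leg 1 → 10:48 PM UTC.
Add 7 hours 44 minutes layover in Ravensport → 6:32 AM UTC (Apr 9).
Add 2 hours and 37 minutes leg 2 → 9:09 AM UTC.
Add 3 hours 32 minutes layover in Miravel → 12:41 PM UTC.
Add 10 hours 52 minutes leg 3 → 11:33 PM UTC.
Cordova Station is UTC+8:45, so local arrival = 11:33 PM + 8:45 = 8:18 AM on Apr 10.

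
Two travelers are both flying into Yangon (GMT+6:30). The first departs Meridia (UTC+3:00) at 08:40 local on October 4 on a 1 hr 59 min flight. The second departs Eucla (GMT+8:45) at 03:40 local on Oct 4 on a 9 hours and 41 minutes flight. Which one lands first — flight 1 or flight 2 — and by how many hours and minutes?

Flight 1 in UTC: 08:40 − 3:00 = 05:40 on Oct 4.
+1 hour 59 minutes → arrive 07:39 UTC on Oct 4.
Flight 2 in UTC: 03:40 − 8:45 = 18:55 on Oct 3.
+9 hours and 41 minutes → arrive 04:36 UTC on Oct 4.
Flight 2 lands earlier by 3 hours 3 minutes.

the second, by 3 hours 3 minutes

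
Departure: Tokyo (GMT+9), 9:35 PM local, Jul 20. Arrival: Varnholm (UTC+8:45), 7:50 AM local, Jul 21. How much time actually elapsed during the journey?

10 hours 30 minutes

Varnholm is 0:15 behind Tokyo.
Clock-face elapsed time (ignoring zones) is 10 hours 15 minutes.
Actual elapsed = 10 hours 15 minutes + 0:15 = 10 hours 30 minutes.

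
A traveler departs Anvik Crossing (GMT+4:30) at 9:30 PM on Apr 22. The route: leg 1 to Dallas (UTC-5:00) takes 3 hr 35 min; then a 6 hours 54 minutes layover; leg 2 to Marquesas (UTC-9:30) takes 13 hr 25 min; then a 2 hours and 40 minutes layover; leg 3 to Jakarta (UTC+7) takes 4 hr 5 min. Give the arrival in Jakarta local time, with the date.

Convert departure to UTC: 9:30 PM − 4:30 = 5:00 PM UTC on Apr 22.
Add 3 hours 35 minutes leg 1 → 8:35 PM UTC.
Add 6 hours and 54 minutes layover in Dallas → 3:29 AM UTC (Apr 23).
Add 13 hours and 25 minutes leg 2 → 4:54 PM UTC.
Add 2 hours 40 minutes layover in Marquesas → 7:34 PM UTC.
Add 4 hours and 5 minutes leg 3 → 11:39 PM UTC.
Jakarta is UTC+7:00, so local arrival = 11:39 PM + 7:00 = 6:39 AM on Apr 24.

6:39 AM on April 24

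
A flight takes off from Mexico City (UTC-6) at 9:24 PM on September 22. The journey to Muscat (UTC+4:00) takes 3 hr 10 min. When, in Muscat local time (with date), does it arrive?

Convert departure to UTC: 9:24 PM + 6:00 = 3:24 AM UTC on Sep 23.
Add 3 hours and 10 minutes travel time → 6:34 AM UTC.
Muscat is UTC+4:00, so local arrival = 6:34 AM + 4:00 = 10:34 AM on Sep 23.

10:34 AM on September 23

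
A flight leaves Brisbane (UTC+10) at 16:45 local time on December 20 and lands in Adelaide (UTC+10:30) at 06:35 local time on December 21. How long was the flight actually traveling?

Departure in UTC: 16:45 − 10:00 = 06:45 on Dec 20.
Arrival in UTC: 06:35 − 10:30 = 20:05 on Dec 20.
Elapsed = 20:05 − 06:45 = 13 hours 20 minutes.

13 hours 20 minutes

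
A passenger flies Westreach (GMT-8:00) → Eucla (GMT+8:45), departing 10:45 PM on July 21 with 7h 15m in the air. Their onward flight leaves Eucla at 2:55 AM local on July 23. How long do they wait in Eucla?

4 hours 10 minutes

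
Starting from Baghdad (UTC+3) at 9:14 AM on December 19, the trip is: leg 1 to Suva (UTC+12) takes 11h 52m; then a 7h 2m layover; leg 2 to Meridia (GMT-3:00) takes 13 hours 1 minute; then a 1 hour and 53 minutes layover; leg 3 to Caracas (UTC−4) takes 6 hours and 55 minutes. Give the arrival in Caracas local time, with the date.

Convert departure to UTC: 9:14 AM − 3:00 = 6:14 AM UTC on Dec 19.
Add 11 hours and 52 minutes leg 1 → 6:06 PM UTC.
Add 7 hours 2 minutes layover in Suva → 1:08 AM UTC (Dec 20).
Add 13 hours and 1 minute leg 2 → 2:09 PM UTC.
Add 1 hour and 53 minutes layover in Meridia → 4:02 PM UTC.
Add 6 hours 55 minutes leg 3 → 10:57 PM UTC.
Caracas is UTC−4:00, so local arrival = 10:57 PM − 4:00 = 6:57 PM on Dec 20.

6:57 PM on Dec 20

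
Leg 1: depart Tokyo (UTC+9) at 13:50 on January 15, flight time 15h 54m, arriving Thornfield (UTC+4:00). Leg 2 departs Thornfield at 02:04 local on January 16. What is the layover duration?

1 hour 20 minutes

Convert departure to UTC: 13:50 − 9:00 = 04:50 UTC on Jan 15.
Add 15 hours and 54 minutes flight time → 20:44 UTC.
Thornfield is UTC+4:00, so local arrival = 20:44 + 4:00 = 00:44 on Jan 16.
Layover = 02:04 − 00:44 = 1 hour 20 minutes.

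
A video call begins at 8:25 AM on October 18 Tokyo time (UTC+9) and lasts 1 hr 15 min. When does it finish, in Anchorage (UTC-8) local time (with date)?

4:40 PM on Oct 17

Convert start to UTC: 8:25 AM − 9:00 = 11:25 PM UTC on Oct 17.
Add 1 hour and 15 minutes duration → 12:40 AM UTC (Oct 18).
Anchorage is UTC−8:00, so local end time = 12:40 AM − 8:00 = 4:40 PM on Oct 17.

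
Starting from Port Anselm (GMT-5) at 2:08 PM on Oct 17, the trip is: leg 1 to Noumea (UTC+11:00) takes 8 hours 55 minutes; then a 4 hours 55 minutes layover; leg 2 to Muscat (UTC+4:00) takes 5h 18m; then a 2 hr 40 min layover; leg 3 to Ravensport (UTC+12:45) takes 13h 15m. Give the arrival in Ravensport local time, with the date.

Convert departure to UTC: 2:08 PM + 5:00 = 7:08 PM UTC on Oct 17.
Add 8 hours 55 minutes leg 1 → 4:03 AM UTC (Oct 18).
Add 4 hours and 55 minutes layover in Noumea → 8:58 AM UTC.
Add 5 hours 18 minutes leg 2 → 2:16 PM UTC.
Add 2 hours and 40 minutes layover in Muscat → 4:56 PM UTC.
Add 13 hours 15 minutes leg 3 → 6:11 AM UTC (Oct 19).
Ravensport is UTC+12:45, so local arrival = 6:11 AM + 12:45 = 6:56 PM on Oct 19.

6:56 PM on October 19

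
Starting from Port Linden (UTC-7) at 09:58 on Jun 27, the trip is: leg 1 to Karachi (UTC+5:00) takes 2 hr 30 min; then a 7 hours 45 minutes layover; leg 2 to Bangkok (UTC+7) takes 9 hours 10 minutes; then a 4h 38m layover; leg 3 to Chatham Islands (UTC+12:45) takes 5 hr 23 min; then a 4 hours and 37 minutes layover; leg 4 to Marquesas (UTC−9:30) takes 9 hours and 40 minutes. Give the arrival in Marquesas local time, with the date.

Convert departure to UTC: 09:58 + 7:00 = 16:58 UTC on Jun 27.
Add 2 hours 30 minutes leg 1 → 19:28 UTC.
Add 7 hours and 45 minutes layover in Karachi → 03:13 UTC (Jun 28).
Add 9 hours 10 minutes leg 2 → 12:23 UTC.
Add 4 hours 38 minutes layover in Bangkok → 17:01 UTC.
Add 5 hours and 23 minutes leg 3 → 22:24 UTC.
Add 4 hours and 37 minutes layover in Chatham Islands → 03:01 UTC (Jun 29).
Add 9 hours 40 minutes leg 4 → 12:41 UTC.
Marquesas is UTC−9:30, so local arrival = 12:41 − 9:30 = 03:11 on Jun 29.

03:11 on June 29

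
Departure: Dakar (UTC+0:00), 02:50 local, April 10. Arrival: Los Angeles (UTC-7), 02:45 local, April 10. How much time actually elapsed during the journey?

Departure is already UTC: 02:50 on Apr 10.
Arrival in UTC: 02:45 + 7:00 = 09:45 on Apr 10.
Elapsed = 09:45 − 02:50 = 6 hours 55 minutes.

6 hours 55 minutes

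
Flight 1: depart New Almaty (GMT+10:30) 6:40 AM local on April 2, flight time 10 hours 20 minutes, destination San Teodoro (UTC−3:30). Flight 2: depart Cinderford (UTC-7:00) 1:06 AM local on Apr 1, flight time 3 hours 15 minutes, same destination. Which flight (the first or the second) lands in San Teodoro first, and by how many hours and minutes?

Flight 1 in UTC: 6:40 AM − 10:30 = 8:10 PM on Apr 1.
+10 hours 20 minutes → arrive 6:30 AM UTC on Apr 2.
Flight 2 in UTC: 1:06 AM + 7:00 = 8:06 AM on Apr 1.
+3 hours 15 minutes → arrive 11:21 AM UTC on Apr 1.
Flight 2 lands earlier by 19 hours 9 minutes.

the second, by 19 hours 9 minutes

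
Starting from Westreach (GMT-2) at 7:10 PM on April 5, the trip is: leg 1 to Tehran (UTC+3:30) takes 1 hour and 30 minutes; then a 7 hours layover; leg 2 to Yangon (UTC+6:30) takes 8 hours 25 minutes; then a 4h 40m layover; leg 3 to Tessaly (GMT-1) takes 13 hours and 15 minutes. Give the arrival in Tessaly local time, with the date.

Convert departure to UTC: 7:10 PM + 2:00 = 9:10 PM UTC on Apr 5.
Add 1 hour and 30 minutes leg 1 → 10:40 PM UTC.
Add 7 hours layover in Tehran → 5:40 AM UTC (Apr 6).
Add 8 hours 25 minutes leg 2 → 2:05 PM UTC.
Add 4 hours and 40 minutes layover in Yangon → 6:45 PM UTC.
Add 13 hours and 15 minutes leg 3 → 8:00 AM UTC (Apr 7).
Tessaly is UTC−1:00, so local arrival = 8:00 AM − 1:00 = 7:00 AM on Apr 7.

7:00 AM on April 7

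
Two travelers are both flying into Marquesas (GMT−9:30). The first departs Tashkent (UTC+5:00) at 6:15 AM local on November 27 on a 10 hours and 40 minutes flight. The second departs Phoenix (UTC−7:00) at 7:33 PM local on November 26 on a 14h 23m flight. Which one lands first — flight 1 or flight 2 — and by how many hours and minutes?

the first, by 5 hours 1 minute

Flight 1 in UTC: 6:15 AM − 5:00 = 1:15 AM on Nov 27.
+10 hours and 40 minutes → arrive 11:55 AM UTC on Nov 27.
Flight 2 in UTC: 7:33 PM + 7:00 = 2:33 AM on Nov 27.
+14 hours 23 minutes → arrive 4:56 PM UTC on Nov 27.
Flight 1 lands earlier by 5 hours 1 minute.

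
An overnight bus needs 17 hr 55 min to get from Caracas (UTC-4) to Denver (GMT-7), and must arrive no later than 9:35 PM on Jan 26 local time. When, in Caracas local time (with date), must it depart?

Target arrival in UTC: 9:35 PM + 7:00 = 4:35 AM on Jan 27.
Subtract 17 hours and 55 minutes → departure 10:40 AM UTC on Jan 26.
Caracas is UTC−4:00: 10:40 AM − 4:00 = 6:40 AM on Jan 26.

6:40 AM on Jan 26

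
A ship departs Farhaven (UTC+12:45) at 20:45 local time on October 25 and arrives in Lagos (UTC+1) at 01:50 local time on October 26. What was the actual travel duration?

Departure in UTC: 20:45 − 12:45 = 08:00 on Oct 25.
Arrival in UTC: 01:50 − 1:00 = 00:50 on Oct 26.
Elapsed = 00:50 − 08:00 (+1 day) = 16 hours 50 minutes.

16 hours 50 minutes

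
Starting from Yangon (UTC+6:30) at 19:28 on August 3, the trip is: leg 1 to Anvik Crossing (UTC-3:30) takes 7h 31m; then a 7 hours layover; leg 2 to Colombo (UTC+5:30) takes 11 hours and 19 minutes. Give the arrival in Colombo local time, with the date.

Convert departure to UTC: 19:28 − 6:30 = 12:58 UTC on Aug 3.
Add 7 hours 31 minutes leg 1 → 20:29 UTC.
Add 7 hours layover in Anvik Crossing → 03:29 UTC (Aug 4).
Add 11 hours and 19 minutes leg 2 → 14:48 UTC.
Colombo is UTC+5:30, so local arrival = 14:48 + 5:30 = 20:18 on Aug 4.

20:18 on August 4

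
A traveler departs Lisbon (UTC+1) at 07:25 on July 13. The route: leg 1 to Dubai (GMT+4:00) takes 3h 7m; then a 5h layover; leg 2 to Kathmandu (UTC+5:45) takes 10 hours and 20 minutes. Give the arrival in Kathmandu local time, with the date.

06:37 on July 14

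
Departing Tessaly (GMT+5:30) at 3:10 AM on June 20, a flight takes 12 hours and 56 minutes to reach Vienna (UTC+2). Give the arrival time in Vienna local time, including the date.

12:36 PM on Jun 20

Vienna is 3:30 behind Tessaly.
After 12 hours 56 minutes it is 4:06 PM in Tessaly.
Shift by the zone difference: 4:06 PM − 3:30 = 12:36 PM on Jun 20 in Vienna.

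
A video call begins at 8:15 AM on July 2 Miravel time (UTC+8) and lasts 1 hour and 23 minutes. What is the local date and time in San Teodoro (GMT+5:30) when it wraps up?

Convert start to UTC: 8:15 AM − 8:00 = 12:15 AM UTC on Jul 2.
Add 1 hour 23 minutes duration → 1:38 AM UTC.
San Teodoro is UTC+5:30, so local end time = 1:38 AM + 5:30 = 7:08 AM on Jul 2.

7:08 AM on July 2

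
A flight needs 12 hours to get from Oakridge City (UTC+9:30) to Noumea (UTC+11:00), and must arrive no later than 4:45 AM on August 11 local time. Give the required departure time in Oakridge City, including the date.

3:15 PM on August 10

Target arrival in UTC: 4:45 AM − 11:00 = 5:45 PM on Aug 10.
Subtract 12 hours → departure 5:45 AM UTC on Aug 10.
Oakridge City is UTC+9:30: 5:45 AM + 9:30 = 3:15 PM on Aug 10.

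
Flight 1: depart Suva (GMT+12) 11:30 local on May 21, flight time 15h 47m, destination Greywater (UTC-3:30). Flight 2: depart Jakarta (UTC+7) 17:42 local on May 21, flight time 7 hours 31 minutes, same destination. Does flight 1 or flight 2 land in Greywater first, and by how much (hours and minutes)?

the first, by 2 hours 56 minutes

Flight 1 in UTC: 11:30 − 12:00 = 23:30 on May 20.
+15 hours and 47 minutes → arrive 15:17 UTC on May 21.
Flight 2 in UTC: 17:42 − 7:00 = 10:42 on May 21.
+7 hours 31 minutes → arrive 18:13 UTC on May 21.
Flight 1 lands earlier by 2 hours 56 minutes.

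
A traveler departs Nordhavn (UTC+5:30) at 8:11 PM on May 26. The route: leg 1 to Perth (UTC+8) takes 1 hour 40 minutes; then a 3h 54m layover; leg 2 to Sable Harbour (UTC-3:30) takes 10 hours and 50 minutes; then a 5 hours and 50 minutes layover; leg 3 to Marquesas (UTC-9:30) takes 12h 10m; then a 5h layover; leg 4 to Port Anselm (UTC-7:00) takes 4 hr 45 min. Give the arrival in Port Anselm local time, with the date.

Convert departure to UTC: 8:11 PM − 5:30 = 2:41 PM UTC on May 26.
Add 1 hour and 40 minutes leg 1 → 4:21 PM UTC.
Add 3 hours 54 minutes layover in Perth → 8:15 PM UTC.
Add 10 hours 50 minutes leg 2 → 7:05 AM UTC (May 27).
Add 5 hours 50 minutes layover in Sable Harbour → 12:55 PM UTC.
Add 12 hours 10 minutes leg 3 → 1:05 AM UTC (May 28).
Add 5 hours layover in Marquesas → 6:05 AM UTC.
Add 4 hours 45 minutes leg 4 → 10:50 AM UTC.
Port Anselm is UTC−7:00, so local arrival = 10:50 AM − 7:00 = 3:50 AM on May 28.

3:50 AM on May 28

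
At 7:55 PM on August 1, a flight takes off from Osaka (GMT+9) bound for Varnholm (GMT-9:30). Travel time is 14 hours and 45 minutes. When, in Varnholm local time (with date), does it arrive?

Convert departure to UTC: 7:55 PM − 9:00 = 10:55 AM UTC on Aug 1.
Add 14 hours and 45 minutes travel time → 1:40 AM UTC (Aug 2).
Varnholm is UTC−9:30, so local arrival = 1:40 AM − 9:30 = 4:10 PM on Aug 1.

4:10 PM on Aug 1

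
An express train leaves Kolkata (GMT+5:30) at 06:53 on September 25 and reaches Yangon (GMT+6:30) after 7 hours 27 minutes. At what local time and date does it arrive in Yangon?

15:20 on September 25

Yangon is 1:00 ahead of Kolkata.
After 7 hours and 27 minutes it is 14:20 in Kolkata.
Shift by the zone difference: 14:20 + 1:00 = 15:20 on Sep 25 in Yangon.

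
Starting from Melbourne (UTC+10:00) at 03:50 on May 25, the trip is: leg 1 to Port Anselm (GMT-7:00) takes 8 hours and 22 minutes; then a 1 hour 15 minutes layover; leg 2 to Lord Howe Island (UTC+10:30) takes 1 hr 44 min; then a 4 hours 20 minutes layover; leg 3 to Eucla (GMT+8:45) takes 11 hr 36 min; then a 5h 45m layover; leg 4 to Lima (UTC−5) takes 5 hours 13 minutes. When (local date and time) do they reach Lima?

Convert departure to UTC: 03:50 − 10:00 = 17:50 UTC on May 24.
Add 8 hours 22 minutes leg 1 → 02:12 UTC (May 25).
Add 1 hour and 15 minutes layover in Port Anselm → 03:27 UTC.
Add 1 hour and 44 minutes leg 2 → 05:11 UTC.
Add 4 hours and 20 minutes layover in Lord Howe Island → 09:31 UTC.
Add 11 hours and 36 minutes leg 3 → 21:07 UTC.
Add 5 hours 45 minutes layover in Eucla → 02:52 UTC (May 26).
Add 5 hours and 13 minutes leg 4 → 08:05 UTC.
Lima is UTC−5:00, so local arrival = 08:05 − 5:00 = 03:05 on May 26.

03:05 on May 26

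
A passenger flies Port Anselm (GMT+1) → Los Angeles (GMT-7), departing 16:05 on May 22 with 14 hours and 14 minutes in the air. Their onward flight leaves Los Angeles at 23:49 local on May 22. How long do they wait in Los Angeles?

Convert departure to UTC: 16:05 − 1:00 = 15:05 UTC on May 22.
Add 14 hours 14 minutes flight time → 05:19 UTC (May 23).
Los Angeles is UTC−7:00, so local arrival = 05:19 − 7:00 = 22:19 on May 22.
Layover = 23:49 − 22:19 = 1 hour 30 minutes.

1 hour 30 minutes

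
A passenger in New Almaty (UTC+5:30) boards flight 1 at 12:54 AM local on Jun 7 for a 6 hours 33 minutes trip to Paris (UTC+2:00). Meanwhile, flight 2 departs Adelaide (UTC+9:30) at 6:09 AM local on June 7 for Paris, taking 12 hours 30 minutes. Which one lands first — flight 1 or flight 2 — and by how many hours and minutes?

Flight 1 in UTC: 12:54 AM − 5:30 = 7:24 PM on Jun 6.
+6 hours 33 minutes → arrive 1:57 AM UTC on Jun 7.
Flight 2 in UTC: 6:09 AM − 9:30 = 8:39 PM on Jun 6.
+12 hours and 30 minutes → arrive 9:09 AM UTC on Jun 7.
Flight 1 lands earlier by 7 hours 12 minutes.

the first, by 7 hours 12 minutes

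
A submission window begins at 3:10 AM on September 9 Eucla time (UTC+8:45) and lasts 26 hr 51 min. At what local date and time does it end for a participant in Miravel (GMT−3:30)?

5:46 PM on Sep 9

Convert start to UTC: 3:10 AM − 8:45 = 6:25 PM UTC on Sep 8.
Add 26 hours 51 minutes duration → 9:16 PM UTC (Sep 9).
Miravel is UTC−3:30, so local end time = 9:16 PM − 3:30 = 5:46 PM on Sep 9.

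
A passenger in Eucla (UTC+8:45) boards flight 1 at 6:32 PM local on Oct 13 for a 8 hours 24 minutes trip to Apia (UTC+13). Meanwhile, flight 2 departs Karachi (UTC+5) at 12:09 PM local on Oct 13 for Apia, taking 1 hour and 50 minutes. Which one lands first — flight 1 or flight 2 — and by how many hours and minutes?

the second, by 9 hours 12 minutes

Flight 1 in UTC: 6:32 PM − 8:45 = 9:47 AM on Oct 13.
+8 hours 24 minutes → arrive 6:11 PM UTC on Oct 13.
Flight 2 in UTC: 12:09 PM − 5:00 = 7:09 AM on Oct 13.
+1 hour and 50 minutes → arrive 8:59 AM UTC on Oct 13.
Flight 2 lands earlier by 9 hours 12 minutes.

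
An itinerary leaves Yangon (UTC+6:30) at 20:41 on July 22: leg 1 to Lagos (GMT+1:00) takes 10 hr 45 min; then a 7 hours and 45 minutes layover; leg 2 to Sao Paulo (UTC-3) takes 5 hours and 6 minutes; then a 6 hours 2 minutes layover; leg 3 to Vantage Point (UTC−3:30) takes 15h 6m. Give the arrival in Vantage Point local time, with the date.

07:25 on July 24

Convert departure to UTC: 20:41 − 6:30 = 14:11 UTC on Jul 22.
Add 10 hours 45 minutes leg 1 → 00:56 UTC (Jul 23).
Add 7 hours 45 minutes layover in Lagos → 08:41 UTC.
Add 5 hours 6 minutes leg 2 → 13:47 UTC.
Add 6 hours and 2 minutes layover in Sao Paulo → 19:49 UTC.
Add 15 hours 6 minutes leg 3 → 10:55 UTC (Jul 24).
Vantage Point is UTC−3:30, so local arrival = 10:55 − 3:30 = 07:25 on Jul 24.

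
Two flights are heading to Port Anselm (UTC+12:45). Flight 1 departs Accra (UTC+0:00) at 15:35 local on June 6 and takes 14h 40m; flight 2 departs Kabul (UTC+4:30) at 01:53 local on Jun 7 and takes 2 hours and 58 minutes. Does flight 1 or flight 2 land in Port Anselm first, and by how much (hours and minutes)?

Flight 1 departs at 15:35 UTC (Jun 6).
+14 hours 40 minutes → arrive 06:15 UTC on Jun 7.
Flight 2 in UTC: 01:53 − 4:30 = 21:23 on Jun 6.
+2 hours and 58 minutes → arrive 00:21 UTC on Jun 7.
Flight 2 lands earlier by 5 hours 54 minutes.

the second, by 5 hours 54 minutes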